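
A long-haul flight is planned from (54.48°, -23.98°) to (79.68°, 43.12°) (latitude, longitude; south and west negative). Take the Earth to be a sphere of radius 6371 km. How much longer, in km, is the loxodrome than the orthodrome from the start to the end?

Great circle: cos σ = sin φ₁ sin φ₂ + cos φ₁ cos φ₂ cos Δλ,  σ = 0.5712 rad → d_gc = 3639.2 km
Rhumb line: Δψ = +1.2661, q = Δφ/Δψ = 0.3474, d_rh = R√(Δφ²+q²Δλ²) = 3817.1 km
Excess = 3817.1 − 3639.2 = 177.9 ≈ 178 km

178 km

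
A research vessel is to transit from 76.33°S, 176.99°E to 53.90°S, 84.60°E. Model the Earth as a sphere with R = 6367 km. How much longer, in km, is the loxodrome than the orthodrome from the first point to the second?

417 km

Great circle: cos σ = sin φ₁ sin φ₂ + cos φ₁ cos φ₂ cos Δλ,  σ = 0.6773 rad → d_gc = 4312.1 km
Rhumb line: Δψ = +1.0002, q = Δφ/Δψ = 0.3914, d_rh = R√(Δφ²+q²Δλ²) = 4728.7 km
Excess = 4728.7 − 4312.1 = 416.6 ≈ 417 km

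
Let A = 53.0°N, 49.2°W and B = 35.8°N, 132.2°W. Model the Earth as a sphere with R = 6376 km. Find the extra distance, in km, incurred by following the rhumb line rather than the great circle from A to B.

Great circle: cos σ = sin φ₁ sin φ₂ + cos φ₁ cos φ₂ cos Δλ,  σ = 1.0161 rad → d_gc = 6478.9 km
Rhumb line: Δψ = -0.4249, q = Δφ/Δψ = 0.7066, d_rh = R√(Δφ²+q²Δλ²) = 6801.0 km
Excess = 6801.0 − 6478.9 = 322.1 ≈ 322 km

322 km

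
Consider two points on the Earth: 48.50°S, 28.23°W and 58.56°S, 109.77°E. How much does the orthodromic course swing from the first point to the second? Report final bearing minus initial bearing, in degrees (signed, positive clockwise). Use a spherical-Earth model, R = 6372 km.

-129.1°

Initial bearing θ₁ = atan2(sin Δλ cos φ₂, cos φ₁ sin φ₂ − sin φ₁ cos φ₂ cos Δλ) = 157.81°
Final bearing θ₂ = (initial bearing from the destination back to the start) + 180° = 28.67°
Δθ = θ₂ − θ₁ = -129.1°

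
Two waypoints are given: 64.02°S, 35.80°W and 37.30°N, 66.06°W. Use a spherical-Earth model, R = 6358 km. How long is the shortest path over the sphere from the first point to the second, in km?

11553 km

cos σ = sin φ₁ sin φ₂ + cos φ₁ cos φ₂ cos Δλ
      = sin(-64.02°)sin(37.30°) + cos(-64.02°)cos(37.30°)cos(-30.26°) = -0.2438
σ = 104.109° → d = Rσ = 6358·1.81704 = 11553 km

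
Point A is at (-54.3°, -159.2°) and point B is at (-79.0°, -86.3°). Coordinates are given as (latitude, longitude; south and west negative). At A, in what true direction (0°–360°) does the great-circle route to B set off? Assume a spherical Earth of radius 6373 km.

θ = atan2( sin Δλ·cos φ₂ ,  cos φ₁ sin φ₂ − sin φ₁ cos φ₂ cos Δλ )
  = atan2(+0.1824, -0.5273) = 160.92°

160.9°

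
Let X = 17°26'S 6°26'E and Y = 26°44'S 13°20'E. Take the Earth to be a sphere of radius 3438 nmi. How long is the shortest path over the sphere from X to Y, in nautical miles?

cos σ = sin φ₁ sin φ₂ + cos φ₁ cos φ₂ cos Δλ
      = sin(-17.43°)sin(-26.73°) + cos(-17.43°)cos(-26.73°)cos(6.90°) = 0.9807
σ = 11.280° → d = Rσ = 3438·0.19687 = 677 nmi

677 nmi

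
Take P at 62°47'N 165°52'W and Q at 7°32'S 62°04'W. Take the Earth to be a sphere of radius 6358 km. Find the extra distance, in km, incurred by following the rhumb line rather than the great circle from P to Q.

573 km

Great circle: cos σ = sin φ₁ sin φ₂ + cos φ₁ cos φ₂ cos Δλ,  σ = 1.7975 rad → d_gc = 11428.3 km
Rhumb line: Δψ = -1.5504, q = Δφ/Δψ = 0.7916, d_rh = R√(Δφ²+q²Δλ²) = 12001.0 km
Excess = 12001.0 − 11428.3 = 572.7 ≈ 573 km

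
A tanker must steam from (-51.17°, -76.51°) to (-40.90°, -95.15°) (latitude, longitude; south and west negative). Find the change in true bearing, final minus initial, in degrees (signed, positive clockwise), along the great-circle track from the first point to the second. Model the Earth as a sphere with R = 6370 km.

+13.5°

Initial bearing θ₁ = atan2(sin Δλ cos φ₂, cos φ₁ sin φ₂ − sin φ₁ cos φ₂ cos Δλ) = 301.39°
Final bearing θ₂ = (initial bearing from the destination back to the start) + 180° = 314.92°
Δθ = θ₂ − θ₁ = +13.5°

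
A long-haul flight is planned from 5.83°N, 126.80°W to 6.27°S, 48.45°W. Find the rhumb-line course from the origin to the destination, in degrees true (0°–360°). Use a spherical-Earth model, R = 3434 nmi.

98.8°

Δψ = ln[tan(π/4+φ₂/2)/tan(π/4+φ₁/2)] = -0.2116
Δλ = +1.3675 rad (taken the short way round)
course = atan2(Δλ, Δψ) = 98.80°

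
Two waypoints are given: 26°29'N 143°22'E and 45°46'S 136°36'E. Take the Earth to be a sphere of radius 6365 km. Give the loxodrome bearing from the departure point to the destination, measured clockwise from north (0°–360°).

184.9°

Δψ = ln[tan(π/4+φ₂/2)/tan(π/4+φ₁/2)] = -1.3800
Δλ = -0.1181 rad (taken the short way round)
course = atan2(Δλ, Δψ) = 184.89°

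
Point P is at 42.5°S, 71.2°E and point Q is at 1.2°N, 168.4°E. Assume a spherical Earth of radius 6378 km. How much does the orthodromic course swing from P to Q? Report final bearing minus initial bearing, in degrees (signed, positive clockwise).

-46.6°

At departure: θ₁ = atan2(sin Δλ cos φ₂, cos φ₁ sin φ₂ − sin φ₁ cos φ₂ cos Δλ) = 93.99°
At arrival: θ₂ = atan2(sin Δλ cos φ₁, −cos φ₂ sin φ₁ + sin φ₂ cos φ₁ cos Δλ) = 47.36°
Δθ = θ₂ − θ₁ = -46.6°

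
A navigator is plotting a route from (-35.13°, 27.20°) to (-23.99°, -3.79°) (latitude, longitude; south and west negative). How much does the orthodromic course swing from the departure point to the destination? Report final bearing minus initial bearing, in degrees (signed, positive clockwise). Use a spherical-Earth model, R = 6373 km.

At departure: θ₁ = atan2(sin Δλ cos φ₂, cos φ₁ sin φ₂ − sin φ₁ cos φ₂ cos Δλ) = 284.10°
At arrival: θ₂ = atan2(sin Δλ cos φ₁, −cos φ₂ sin φ₁ + sin φ₂ cos φ₁ cos Δλ) = 299.75°
Δθ = θ₂ − θ₁ = +15.6°

+15.6°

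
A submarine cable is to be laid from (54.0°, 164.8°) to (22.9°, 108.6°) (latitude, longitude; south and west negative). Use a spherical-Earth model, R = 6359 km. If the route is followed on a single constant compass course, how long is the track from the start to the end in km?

Δψ = ln[tan(π/4+φ₂/2)/tan(π/4+φ₁/2)] = -0.7134;  Δφ = -0.5428 rad,  Δλ = -0.9809 rad
q = Δφ/Δψ = 0.7608
d = R·√(Δφ² + q²Δλ²) = 6359·0.92282 = 5868 km

5868 km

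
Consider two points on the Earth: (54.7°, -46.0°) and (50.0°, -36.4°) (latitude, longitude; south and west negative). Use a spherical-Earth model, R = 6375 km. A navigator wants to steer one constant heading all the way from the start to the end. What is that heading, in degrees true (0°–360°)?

Δψ = ln[tan(π/4+φ₂/2)/tan(π/4+φ₁/2)] = -0.1345
Δλ = +0.1676 rad (taken the short way round)
course = atan2(Δλ, Δψ) = 128.75°

128.7°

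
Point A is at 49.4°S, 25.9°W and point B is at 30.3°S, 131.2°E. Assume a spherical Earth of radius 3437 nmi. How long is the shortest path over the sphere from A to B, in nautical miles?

cos σ = sin φ₁ sin φ₂ + cos φ₁ cos φ₂ cos Δλ
      = sin(-49.40°)sin(-30.30°) + cos(-49.40°)cos(-30.30°)cos(157.10°) = -0.1345
σ = 97.731° → d = Rσ = 3437·1.70572 = 5863 nmi

5863 nmi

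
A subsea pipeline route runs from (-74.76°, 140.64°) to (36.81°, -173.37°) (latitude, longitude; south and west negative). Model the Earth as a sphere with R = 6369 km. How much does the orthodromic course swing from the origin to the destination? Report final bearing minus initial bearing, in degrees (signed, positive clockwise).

-27.6°

Initial bearing θ₁ = atan2(sin Δλ cos φ₂, cos φ₁ sin φ₂ − sin φ₁ cos φ₂ cos Δλ) = 39.68°
Final bearing θ₂ = (initial bearing from the destination back to the start) + 180° = 12.10°
Δθ = θ₂ − θ₁ = -27.6°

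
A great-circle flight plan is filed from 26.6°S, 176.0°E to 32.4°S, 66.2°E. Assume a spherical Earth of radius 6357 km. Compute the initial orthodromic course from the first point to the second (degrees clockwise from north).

N = sin Δλ·cos φ₂ = -0.7944;  D = cos φ₁ sin φ₂ − sin φ₁ cos φ₂ cos Δλ = -0.6072
initial course = atan2(N, D) = 232.61°

232.6°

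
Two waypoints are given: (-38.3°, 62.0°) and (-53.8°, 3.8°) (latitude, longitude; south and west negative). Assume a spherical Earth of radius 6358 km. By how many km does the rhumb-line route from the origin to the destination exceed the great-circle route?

Great circle: cos σ = sin φ₁ sin φ₂ + cos φ₁ cos φ₂ cos Δλ,  σ = 0.7312 rad → d_gc = 4648.93 km
Rhumb line: Δψ = -0.3936, q = Δφ/Δψ = 0.6873, d_rh = R√(Δφ²+q²Δλ²) = 4760.41 km
Excess = 4760.41 − 4648.93 = 111.48 ≈ 111 km

111 km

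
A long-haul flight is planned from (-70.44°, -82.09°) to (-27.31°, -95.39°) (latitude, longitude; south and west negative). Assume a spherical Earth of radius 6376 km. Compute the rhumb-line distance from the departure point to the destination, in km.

4880 km

Rhumb course C = atan2(Δλ, Δψ) with Δψ = ln[tan(π/4+φ₂/2)/tan(π/4+φ₁/2)] = +1.2623, Δλ = -0.2321 → C = 349.58°
d = R·|Δφ| / |cos C| = 6376·0.75276 / 0.98351 = 4880 km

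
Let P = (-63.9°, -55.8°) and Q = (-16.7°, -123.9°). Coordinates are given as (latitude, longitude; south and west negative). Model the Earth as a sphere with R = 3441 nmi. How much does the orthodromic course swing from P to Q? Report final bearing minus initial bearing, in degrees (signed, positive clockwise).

At departure: θ₁ = atan2(sin Δλ cos φ₂, cos φ₁ sin φ₂ − sin φ₁ cos φ₂ cos Δλ) = 282.34°
At arrival: θ₂ = atan2(sin Δλ cos φ₁, −cos φ₂ sin φ₁ + sin φ₂ cos φ₁ cos Δλ) = 333.34°
Δθ = θ₂ − θ₁ = +51.0°

+51.0°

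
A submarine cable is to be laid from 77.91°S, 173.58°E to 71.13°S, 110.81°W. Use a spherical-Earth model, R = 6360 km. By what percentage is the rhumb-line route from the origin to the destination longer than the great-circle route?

Great circle: σ = 0.3420 rad → d_gc = Rσ = 2174.8 km
Rhumb: Δφ = +0.1183, Δλ = +1.3196, Δψ = +0.4506, q = Δφ/Δψ = 0.2626 → d_rh = R√(Δφ²+q²Δλ²) = 2329.2 km
Excess = (2329.2 − 2174.8) / 2174.8 = 154.4 / 2174.8 = 7.10% ≈ 7.1%

7.1%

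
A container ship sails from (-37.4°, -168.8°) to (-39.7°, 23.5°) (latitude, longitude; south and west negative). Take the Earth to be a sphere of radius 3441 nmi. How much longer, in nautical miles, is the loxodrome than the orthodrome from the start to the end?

Great circle: cos σ = sin φ₁ sin φ₂ + cos φ₁ cos φ₂ cos Δλ,  σ = 1.7816 rad → d_gc = 6130.4 nmi
Rhumb line: Δψ = -0.0513, q = Δφ/Δψ = 0.7819, d_rh = R√(Δφ²+q²Δλ²) = 7876.6 nmi
Excess = 7876.6 − 6130.4 = 1746.2 ≈ 1746 nmi

1746 nmi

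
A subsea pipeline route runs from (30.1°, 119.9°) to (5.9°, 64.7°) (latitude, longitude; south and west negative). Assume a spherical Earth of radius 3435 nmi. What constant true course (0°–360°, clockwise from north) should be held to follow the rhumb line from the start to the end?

Meridional parts: M(φ₁)=+0.5513, M(φ₂)=+0.1032 → ΔM = -0.4482;  Δλ = -0.9634 rad
tan C = Δλ / ΔM = +2.1497 → C = 245.05°

245.1°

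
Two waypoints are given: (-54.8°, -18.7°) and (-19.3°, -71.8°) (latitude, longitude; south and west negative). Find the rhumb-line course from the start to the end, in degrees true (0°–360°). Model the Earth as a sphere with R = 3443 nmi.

311.0°

Meridional parts: M(φ₁)=-1.1482, M(φ₂)=-0.3434 → ΔM = +0.8048;  Δλ = -0.9268 rad
tan C = Δλ / ΔM = -1.1516 → C = 310.97°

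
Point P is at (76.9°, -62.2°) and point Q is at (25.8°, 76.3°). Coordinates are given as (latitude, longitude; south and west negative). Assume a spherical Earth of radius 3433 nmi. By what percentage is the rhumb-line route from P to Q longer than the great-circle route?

19.7%

Great circle: σ = 1.2963 rad → d_gc = Rσ = 4450.2 nmi
Rhumb: Δφ = -0.8919, Δλ = +2.4173, Δψ = -1.6981, q = Δφ/Δψ = 0.5252 → d_rh = R√(Δφ²+q²Δλ²) = 5326.5 nmi
Excess = (5326.5 − 4450.2) / 4450.2 = 876.3 / 4450.2 = 19.69% ≈ 19.7%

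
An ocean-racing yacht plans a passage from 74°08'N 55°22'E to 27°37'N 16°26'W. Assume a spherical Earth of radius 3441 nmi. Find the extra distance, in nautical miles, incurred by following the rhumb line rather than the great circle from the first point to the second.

155 nmi

Great circle: cos σ = sin φ₁ sin φ₂ + cos φ₁ cos φ₂ cos Δλ,  σ = 1.0221 rad → d_gc = 3517.1 nmi
Rhumb line: Δψ = -1.4689, q = Δφ/Δψ = 0.5527, d_rh = R√(Δφ²+q²Δλ²) = 3672.1 nmi
Excess = 3672.1 − 3517.1 = 155.0 ≈ 155 nmi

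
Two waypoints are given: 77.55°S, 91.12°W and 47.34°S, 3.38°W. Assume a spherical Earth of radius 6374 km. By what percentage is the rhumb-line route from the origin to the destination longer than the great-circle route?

8.2%

Great circle: σ = 0.7614 rad → d_gc = Rσ = 4853.3 km
Rhumb: Δφ = +0.5273, Δλ = +1.5314, Δψ = +1.2753, q = Δφ/Δψ = 0.4134 → d_rh = R√(Δφ²+q²Δλ²) = 5251.6 km
Excess = (5251.6 − 4853.3) / 4853.3 = 398.3 / 4853.3 = 8.21% ≈ 8.2%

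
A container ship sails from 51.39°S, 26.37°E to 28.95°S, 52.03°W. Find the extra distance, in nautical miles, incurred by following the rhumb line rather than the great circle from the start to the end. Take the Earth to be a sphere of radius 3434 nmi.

138 nmi

Great circle: cos σ = sin φ₁ sin φ₂ + cos φ₁ cos φ₂ cos Δλ,  σ = 1.0610 rad → d_gc = 3643.3 nmi
Rhumb line: Δψ = +0.5207, q = Δφ/Δψ = 0.7521, d_rh = R√(Δφ²+q²Δλ²) = 3781.4 nmi
Excess = 3781.4 − 3643.3 = 138.1 ≈ 138 nmi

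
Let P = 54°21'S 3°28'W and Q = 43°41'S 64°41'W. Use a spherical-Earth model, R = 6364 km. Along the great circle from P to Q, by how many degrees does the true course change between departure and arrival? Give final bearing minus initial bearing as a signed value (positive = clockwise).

At departure: θ₁ = atan2(sin Δλ cos φ₂, cos φ₁ sin φ₂ − sin φ₁ cos φ₂ cos Δλ) = 259.31°
At arrival: θ₂ = atan2(sin Δλ cos φ₁, −cos φ₂ sin φ₁ + sin φ₂ cos φ₁ cos Δλ) = 307.63°
Δθ = θ₂ − θ₁ = +48.3°

+48.3°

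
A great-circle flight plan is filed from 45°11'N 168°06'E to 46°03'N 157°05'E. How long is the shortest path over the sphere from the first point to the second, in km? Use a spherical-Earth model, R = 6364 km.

cos σ = sin φ₁ sin φ₂ + cos φ₁ cos φ₂ cos Δλ
      = sin(45.18°)sin(46.05°) + cos(45.18°)cos(46.05°)cos(-11.02°) = 0.9909
σ = 7.748° → d = Rσ = 6364·0.13523 = 861 km

861 km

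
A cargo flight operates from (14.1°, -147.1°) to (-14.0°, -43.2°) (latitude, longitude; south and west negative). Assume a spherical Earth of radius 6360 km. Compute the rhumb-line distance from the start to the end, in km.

Rhumb course C = atan2(Δλ, Δψ) with Δψ = ln[tan(π/4+φ₂/2)/tan(π/4+φ₁/2)] = -0.4954, Δλ = +1.8134 → C = 105.28°
d = R·|Δφ| / |cos C| = 6360·0.49044 / 0.26355 = 11835 km

11835 km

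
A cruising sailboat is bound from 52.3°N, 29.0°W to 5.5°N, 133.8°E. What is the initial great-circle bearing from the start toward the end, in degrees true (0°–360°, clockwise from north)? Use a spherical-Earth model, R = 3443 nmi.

N = sin Δλ·cos φ₂ = +0.2943;  D = cos φ₁ sin φ₂ − sin φ₁ cos φ₂ cos Δλ = +0.8110
initial course = atan2(N, D) = 19.95°

19.9°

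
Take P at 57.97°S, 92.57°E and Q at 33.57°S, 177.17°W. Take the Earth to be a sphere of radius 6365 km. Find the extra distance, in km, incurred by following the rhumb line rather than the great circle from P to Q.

Great circle: cos σ = sin φ₁ sin φ₂ + cos φ₁ cos φ₂ cos Δλ,  σ = 1.0852 rad → d_gc = 6907.0 km
Rhumb line: Δψ = +0.6255, q = Δφ/Δψ = 0.6808, d_rh = R√(Δφ²+q²Δλ²) = 7344.7 km
Excess = 7344.7 − 6907.0 = 437.7 ≈ 438 km

438 km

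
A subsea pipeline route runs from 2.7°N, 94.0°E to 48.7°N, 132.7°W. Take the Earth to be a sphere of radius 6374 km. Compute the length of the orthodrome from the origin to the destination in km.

cos σ = sin φ₁ sin φ₂ + cos φ₁ cos φ₂ cos Δλ
      = sin(2.70°)sin(48.70°) + cos(2.70°)cos(48.70°)cos(133.30°) = -0.4167
σ = 114.630° → d = Rσ = 6374·2.00066 = 12752 km

12752 km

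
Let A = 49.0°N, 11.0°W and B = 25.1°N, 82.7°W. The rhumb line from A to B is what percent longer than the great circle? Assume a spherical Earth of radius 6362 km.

Great circle: σ = 1.0395 rad → d_gc = Rσ = 6613.0 km
Rhumb: Δφ = -0.4171, Δλ = -1.2514, Δψ = -0.5310, q = Δφ/Δψ = 0.7856 → d_rh = R√(Δφ²+q²Δλ²) = 6793.9 km
Excess = (6793.9 − 6613.0) / 6613.0 = 180.9 / 6613.0 = 2.74% ≈ 2.7%

2.7%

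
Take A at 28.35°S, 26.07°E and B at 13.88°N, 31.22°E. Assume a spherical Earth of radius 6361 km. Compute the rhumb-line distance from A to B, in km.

Rhumb course C = atan2(Δλ, Δψ) with Δψ = ln[tan(π/4+φ₂/2)/tan(π/4+φ₁/2)] = +0.7610, Δλ = +0.0899 → C = 6.74°
d = R·|Δφ| / |cos C| = 6361·0.73705 / 0.99310 = 4721 km

4721 km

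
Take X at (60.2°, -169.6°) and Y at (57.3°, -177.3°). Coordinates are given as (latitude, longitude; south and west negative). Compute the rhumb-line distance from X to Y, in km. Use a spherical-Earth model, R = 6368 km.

Δψ = ln[tan(π/4+φ₂/2)/tan(π/4+φ₁/2)] = -0.0976;  Δφ = -0.0506 rad,  Δλ = -0.1344 rad
q = Δφ/Δψ = 0.5184
d = R·√(Δφ² + q²Δλ²) = 6368·0.08611 = 548 km

548 km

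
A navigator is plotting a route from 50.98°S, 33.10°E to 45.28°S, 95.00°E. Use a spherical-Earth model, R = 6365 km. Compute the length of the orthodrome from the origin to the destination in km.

cos σ = sin φ₁ sin φ₂ + cos φ₁ cos φ₂ cos Δλ
      = sin(-50.98°)sin(-45.28°) + cos(-50.98°)cos(-45.28°)cos(61.90°) = 0.7607
σ = 40.473° → d = Rσ = 6365·0.70639 = 4496 km

4496 km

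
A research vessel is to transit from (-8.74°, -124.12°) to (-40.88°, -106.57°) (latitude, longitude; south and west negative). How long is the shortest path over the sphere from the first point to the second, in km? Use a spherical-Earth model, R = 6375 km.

3973 km

cos σ = sin φ₁ sin φ₂ + cos φ₁ cos φ₂ cos Δλ
      = sin(-8.74°)sin(-40.88°) + cos(-8.74°)cos(-40.88°)cos(17.55°) = 0.8120
σ = 35.711° → d = Rσ = 6375·0.62328 = 3973 km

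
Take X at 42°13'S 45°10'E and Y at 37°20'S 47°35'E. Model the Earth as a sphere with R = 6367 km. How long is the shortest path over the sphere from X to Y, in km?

cos σ = sin φ₁ sin φ₂ + cos φ₁ cos φ₂ cos Δλ
      = sin(-42.22°)sin(-37.33°) + cos(-42.22°)cos(-37.33°)cos(2.42°) = 0.9958
σ = 5.224° → d = Rσ = 6367·0.09118 = 581 km

581 km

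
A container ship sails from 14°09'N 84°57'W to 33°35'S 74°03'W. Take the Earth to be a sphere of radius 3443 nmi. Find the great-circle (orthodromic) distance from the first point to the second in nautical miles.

2936 nmi

cos σ = sin φ₁ sin φ₂ + cos φ₁ cos φ₂ cos Δλ
      = sin(14.15°)sin(-33.58°) + cos(14.15°)cos(-33.58°)cos(10.90°) = 0.6580
σ = 48.852° → d = Rσ = 3443·0.85263 = 2936 nmi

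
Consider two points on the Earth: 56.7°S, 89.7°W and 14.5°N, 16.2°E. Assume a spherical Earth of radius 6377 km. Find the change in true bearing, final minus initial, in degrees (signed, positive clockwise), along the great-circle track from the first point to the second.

-60.8°

Initial bearing θ₁ = atan2(sin Δλ cos φ₂, cos φ₁ sin φ₂ − sin φ₁ cos φ₂ cos Δλ) = 95.17°
Final bearing θ₂ = (initial bearing from the destination back to the start) + 180° = 34.39°
Δθ = θ₂ − θ₁ = -60.8°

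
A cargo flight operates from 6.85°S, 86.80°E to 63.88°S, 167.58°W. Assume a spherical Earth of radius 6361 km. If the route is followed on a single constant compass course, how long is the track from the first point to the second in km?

Rhumb course C = atan2(Δλ, Δψ) with Δψ = ln[tan(π/4+φ₂/2)/tan(π/4+φ₁/2)] = -1.3413, Δλ = +1.8434 → C = 126.04°
d = R·|Δφ| / |cos C| = 6361·0.99536 / 0.58835 = 10761 km

10761 km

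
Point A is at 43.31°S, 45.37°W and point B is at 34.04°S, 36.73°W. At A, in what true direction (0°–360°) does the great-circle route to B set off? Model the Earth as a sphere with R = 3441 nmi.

38.8°

θ = atan2( sin Δλ·cos φ₂ ,  cos φ₁ sin φ₂ − sin φ₁ cos φ₂ cos Δλ )
  = atan2(+0.1245, +0.1546) = 38.83°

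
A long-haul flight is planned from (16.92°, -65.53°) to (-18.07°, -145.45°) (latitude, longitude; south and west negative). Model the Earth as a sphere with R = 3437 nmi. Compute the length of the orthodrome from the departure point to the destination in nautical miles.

cos σ = sin φ₁ sin φ₂ + cos φ₁ cos φ₂ cos Δλ
      = sin(16.92°)sin(-18.07°) + cos(16.92°)cos(-18.07°)cos(-79.92°) = 0.0689
σ = 86.048° → d = Rσ = 3437·1.50183 = 5162 nmi

5162 nmi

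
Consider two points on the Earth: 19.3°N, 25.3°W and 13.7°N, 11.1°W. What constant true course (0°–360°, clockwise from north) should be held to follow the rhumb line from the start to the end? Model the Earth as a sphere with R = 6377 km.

112.4°

Meridional parts: M(φ₁)=+0.3434, M(φ₂)=+0.2414 → ΔM = -0.1020;  Δλ = +0.2478 rad
tan C = Δλ / ΔM = -2.4302 → C = 112.37°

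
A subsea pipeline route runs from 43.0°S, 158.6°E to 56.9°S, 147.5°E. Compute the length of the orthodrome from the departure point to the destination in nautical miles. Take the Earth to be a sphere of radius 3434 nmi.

Haversine: a = sin²(Δφ/2)+cos φ₁ cos φ₂ sin²(Δλ/2) = 0.01838;  σ = 2·atan2(√a,√(1−a))
σ = 15.582° → d = Rσ = 3434·0.27197 = 934 nmi

934 nmi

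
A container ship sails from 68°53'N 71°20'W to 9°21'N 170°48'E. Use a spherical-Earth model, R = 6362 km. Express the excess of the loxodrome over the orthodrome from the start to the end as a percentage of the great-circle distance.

Great circle: σ = 1.5854 rad → d_gc = Rσ = 10086.3 km
Rhumb: Δφ = -1.0391, Δλ = -2.0572, Δψ = -1.5160, q = Δφ/Δψ = 0.6854 → d_rh = R√(Δφ²+q²Δλ²) = 11142.9 km
Excess = (11142.9 − 10086.3) / 10086.3 = 1056.6 / 10086.3 = 10.48% ≈ 10.5%

10.5%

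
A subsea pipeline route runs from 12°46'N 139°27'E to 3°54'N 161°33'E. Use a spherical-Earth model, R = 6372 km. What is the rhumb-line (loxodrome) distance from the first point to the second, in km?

Rhumb course C = atan2(Δλ, Δψ) with Δψ = ln[tan(π/4+φ₂/2)/tan(π/4+φ₁/2)] = -0.1566, Δλ = +0.3857 → C = 112.09°
d = R·|Δφ| / |cos C| = 6372·0.15475 / 0.37611 = 2622 km

2622 km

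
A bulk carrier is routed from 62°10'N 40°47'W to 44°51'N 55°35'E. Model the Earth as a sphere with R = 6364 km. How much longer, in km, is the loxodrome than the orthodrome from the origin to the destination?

Great circle: cos σ = sin φ₁ sin φ₂ + cos φ₁ cos φ₂ cos Δλ,  σ = 0.9435 rad → d_gc = 6004.5 km
Rhumb line: Δψ = -0.5175, q = Δφ/Δψ = 0.5840, d_rh = R√(Δφ²+q²Δλ²) = 6540.2 km
Excess = 6540.2 − 6004.5 = 535.7 ≈ 536 km

536 km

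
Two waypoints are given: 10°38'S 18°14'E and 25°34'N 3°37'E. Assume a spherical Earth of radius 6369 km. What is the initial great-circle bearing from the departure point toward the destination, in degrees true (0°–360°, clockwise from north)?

N = sin Δλ·cos φ₂ = -0.2276;  D = cos φ₁ sin φ₂ − sin φ₁ cos φ₂ cos Δλ = +0.5852
initial course = atan2(N, D) = 338.74°

338.7°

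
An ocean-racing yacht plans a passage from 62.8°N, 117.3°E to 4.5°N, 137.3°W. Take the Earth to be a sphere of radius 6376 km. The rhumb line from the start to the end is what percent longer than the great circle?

6.5%

Great circle: σ = 1.6220 rad → d_gc = Rσ = 10342.2 km
Rhumb: Δφ = -1.0175, Δλ = +1.8396, Δψ = -1.3405, q = Δφ/Δψ = 0.7591 → d_rh = R√(Δφ²+q²Δλ²) = 11016.2 km
Excess = (11016.2 − 10342.2) / 10342.2 = 674.0 / 10342.2 = 6.52% ≈ 6.5%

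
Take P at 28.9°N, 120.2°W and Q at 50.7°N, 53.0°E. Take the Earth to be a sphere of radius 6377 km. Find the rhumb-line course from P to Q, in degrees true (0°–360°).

80.6°

Δψ = ln[tan(π/4+φ₂/2)/tan(π/4+φ₁/2)] = +0.5026
Δλ = +3.0229 rad (taken the short way round)
course = atan2(Δλ, Δψ) = 80.56°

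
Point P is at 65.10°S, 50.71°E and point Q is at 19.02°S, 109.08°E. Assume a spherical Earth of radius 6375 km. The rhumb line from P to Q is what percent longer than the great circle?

Great circle: σ = 1.0422 rad → d_gc = Rσ = 6643.8 km
Rhumb: Δφ = +0.8042, Δλ = +1.0187, Δψ = +1.1724, q = Δφ/Δψ = 0.6860 → d_rh = R√(Δφ²+q²Δλ²) = 6792.4 km
Excess = (6792.4 − 6643.8) / 6643.8 = 148.6 / 6643.8 = 2.24% ≈ 2.2%

2.2%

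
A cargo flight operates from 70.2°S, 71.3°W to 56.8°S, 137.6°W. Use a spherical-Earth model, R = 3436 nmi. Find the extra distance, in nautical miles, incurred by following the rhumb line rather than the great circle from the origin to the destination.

86 nmi

Great circle: cos σ = sin φ₁ sin φ₂ + cos φ₁ cos φ₂ cos Δλ,  σ = 0.5319 rad → d_gc = 1827.6 nmi
Rhumb line: Δψ = +0.5354, q = Δφ/Δψ = 0.4368, d_rh = R√(Δφ²+q²Δλ²) = 1913.7 nmi
Excess = 1913.7 − 1827.6 = 86.1 ≈ 86 nmi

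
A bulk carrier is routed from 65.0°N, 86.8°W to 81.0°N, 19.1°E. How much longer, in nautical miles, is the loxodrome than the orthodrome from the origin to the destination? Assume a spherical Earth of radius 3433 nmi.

Great circle: cos σ = sin φ₁ sin φ₂ + cos φ₁ cos φ₂ cos Δλ,  σ = 0.5011 rad → d_gc = 1720.4 nmi
Rhumb line: Δψ = +1.0356, q = Δφ/Δψ = 0.2696, d_rh = R√(Δφ²+q²Δλ²) = 1961.2 nmi
Excess = 1961.2 − 1720.4 = 240.8 ≈ 241 nmi

241 nmi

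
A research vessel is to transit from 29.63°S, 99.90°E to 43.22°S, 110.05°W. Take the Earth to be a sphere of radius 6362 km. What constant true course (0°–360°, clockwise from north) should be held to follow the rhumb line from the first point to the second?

Δψ = ln[tan(π/4+φ₂/2)/tan(π/4+φ₁/2)] = -0.2962
Δλ = +2.6189 rad (taken the short way round)
course = atan2(Δλ, Δψ) = 96.45°

96.5°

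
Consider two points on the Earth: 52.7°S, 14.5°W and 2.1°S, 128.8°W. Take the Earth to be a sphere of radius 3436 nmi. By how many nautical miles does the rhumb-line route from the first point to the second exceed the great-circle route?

358 nmi

Great circle: cos σ = sin φ₁ sin φ₂ + cos φ₁ cos φ₂ cos Δλ,  σ = 1.7927 rad → d_gc = 6159.6 nmi
Rhumb line: Δψ = +1.0495, q = Δφ/Δψ = 0.8415, d_rh = R√(Δφ²+q²Δλ²) = 6517.4 nmi
Excess = 6517.4 − 6159.6 = 357.8 ≈ 358 nmi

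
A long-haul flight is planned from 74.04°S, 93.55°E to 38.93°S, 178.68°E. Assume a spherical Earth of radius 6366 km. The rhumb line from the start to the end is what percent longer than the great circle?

Great circle: σ = 0.8991 rad → d_gc = Rσ = 5723.7 km
Rhumb: Δφ = +0.6128, Δλ = +1.4858, Δψ = +1.2261, q = Δφ/Δψ = 0.4998 → d_rh = R√(Δφ²+q²Δλ²) = 6129.1 km
Excess = (6129.1 − 5723.7) / 5723.7 = 405.4 / 5723.7 = 7.08% ≈ 7.1%

7.1%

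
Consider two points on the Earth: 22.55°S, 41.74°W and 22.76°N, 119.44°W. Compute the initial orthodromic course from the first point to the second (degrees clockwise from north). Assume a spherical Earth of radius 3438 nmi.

N = sin Δλ·cos φ₂ = -0.9010;  D = cos φ₁ sin φ₂ − sin φ₁ cos φ₂ cos Δλ = +0.4326
initial course = atan2(N, D) = 295.65°

295.6°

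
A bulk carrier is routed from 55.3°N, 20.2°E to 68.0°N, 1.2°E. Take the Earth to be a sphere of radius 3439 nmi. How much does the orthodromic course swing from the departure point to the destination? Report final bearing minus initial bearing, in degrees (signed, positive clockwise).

At departure: θ₁ = atan2(sin Δλ cos φ₂, cos φ₁ sin φ₂ − sin φ₁ cos φ₂ cos Δλ) = 332.73°
At arrival: θ₂ = atan2(sin Δλ cos φ₁, −cos φ₂ sin φ₁ + sin φ₂ cos φ₁ cos Δλ) = 315.88°
Δθ = θ₂ − θ₁ = -16.9°

-16.9°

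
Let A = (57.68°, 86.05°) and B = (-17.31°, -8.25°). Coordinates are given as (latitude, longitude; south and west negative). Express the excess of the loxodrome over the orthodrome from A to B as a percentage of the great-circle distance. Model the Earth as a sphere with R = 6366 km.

2.5%

Great circle: σ = 1.8647 rad → d_gc = Rσ = 11870.9 km
Rhumb: Δφ = -1.3088, Δλ = -1.6458, Δψ = -1.5455, q = Δφ/Δψ = 0.8469 → d_rh = R√(Δφ²+q²Δλ²) = 12171.8 km
Excess = (12171.8 − 11870.9) / 11870.9 = 300.9 / 11870.9 = 2.53% ≈ 2.5%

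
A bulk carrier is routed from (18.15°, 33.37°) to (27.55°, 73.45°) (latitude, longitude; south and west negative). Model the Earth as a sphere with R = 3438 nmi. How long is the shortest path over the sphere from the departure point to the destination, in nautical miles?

Haversine: a = sin²(Δφ/2)+cos φ₁ cos φ₂ sin²(Δλ/2) = 0.10565;  σ = 2·atan2(√a,√(1−a))
σ = 37.935° → d = Rσ = 3438·0.66209 = 2276 nmi

2276 nmi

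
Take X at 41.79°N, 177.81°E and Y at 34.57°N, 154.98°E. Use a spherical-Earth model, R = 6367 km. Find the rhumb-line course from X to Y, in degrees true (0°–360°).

Δψ = ln[tan(π/4+φ₂/2)/tan(π/4+φ₁/2)] = -0.1605
Δλ = -0.3985 rad (taken the short way round)
course = atan2(Δλ, Δψ) = 248.05°

248.1°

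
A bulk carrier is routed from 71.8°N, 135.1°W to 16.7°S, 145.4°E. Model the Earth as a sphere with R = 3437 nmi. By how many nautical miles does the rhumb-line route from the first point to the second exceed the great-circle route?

Great circle: cos σ = sin φ₁ sin φ₂ + cos φ₁ cos φ₂ cos Δλ,  σ = 1.7910 rad → d_gc = 6155.8 nmi
Rhumb line: Δψ = -2.1272, q = Δφ/Δψ = 0.7261, d_rh = R√(Δφ²+q²Δλ²) = 6338.4 nmi
Excess = 6338.4 − 6155.8 = 182.6 ≈ 183 nmi

183 nmi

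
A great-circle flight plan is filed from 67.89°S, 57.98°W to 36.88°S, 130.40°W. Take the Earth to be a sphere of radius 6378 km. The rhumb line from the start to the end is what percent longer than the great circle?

4.6%

Great circle: σ = 0.8672 rad → d_gc = Rσ = 5531.2 km
Rhumb: Δφ = +0.5412, Δλ = -1.2640, Δψ = +0.9395, q = Δφ/Δψ = 0.5761 → d_rh = R√(Δφ²+q²Δλ²) = 5786.7 km
Excess = (5786.7 − 5531.2) / 5531.2 = 255.5 / 5531.2 = 4.62% ≈ 4.6%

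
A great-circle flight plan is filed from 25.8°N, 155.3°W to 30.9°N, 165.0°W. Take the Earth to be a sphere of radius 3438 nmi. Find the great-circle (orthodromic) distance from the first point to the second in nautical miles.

Haversine: a = sin²(Δφ/2)+cos φ₁ cos φ₂ sin²(Δλ/2) = 0.00750;  σ = 2·atan2(√a,√(1−a))
σ = 9.938° → d = Rσ = 3438·0.17344 = 596 nmi

596 nmi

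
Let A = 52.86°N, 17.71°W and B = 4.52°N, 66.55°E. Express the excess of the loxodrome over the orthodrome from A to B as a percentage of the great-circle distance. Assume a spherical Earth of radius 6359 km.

2.8%

Great circle: σ = 1.4475 rad → d_gc = Rσ = 9204.4 km
Rhumb: Δφ = -0.8437, Δλ = +1.4706, Δψ = -1.0118, q = Δφ/Δψ = 0.8338 → d_rh = R√(Δφ²+q²Δλ²) = 9465.2 km
Excess = (9465.2 − 9204.4) / 9204.4 = 260.8 / 9204.4 = 2.83% ≈ 2.8%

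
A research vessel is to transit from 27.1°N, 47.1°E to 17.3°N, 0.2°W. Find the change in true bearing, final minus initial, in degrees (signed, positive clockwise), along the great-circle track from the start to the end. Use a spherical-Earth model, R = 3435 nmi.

-18.9°

Initial bearing θ₁ = atan2(sin Δλ cos φ₂, cos φ₁ sin φ₂ − sin φ₁ cos φ₂ cos Δλ) = 267.53°
Final bearing θ₂ = (initial bearing from the destination back to the start) + 180° = 248.67°
Δθ = θ₂ − θ₁ = -18.9°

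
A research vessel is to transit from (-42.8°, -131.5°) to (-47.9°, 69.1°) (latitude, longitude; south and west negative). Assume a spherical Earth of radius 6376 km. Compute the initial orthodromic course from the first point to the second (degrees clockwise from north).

N = sin Δλ·cos φ₂ = -0.2359;  D = cos φ₁ sin φ₂ − sin φ₁ cos φ₂ cos Δλ = -0.9708
initial course = atan2(N, D) = 193.66°

193.7°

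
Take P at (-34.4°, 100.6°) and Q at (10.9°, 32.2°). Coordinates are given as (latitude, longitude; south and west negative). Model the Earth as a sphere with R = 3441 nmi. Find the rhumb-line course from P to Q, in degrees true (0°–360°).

Δψ = ln[tan(π/4+φ₂/2)/tan(π/4+φ₁/2)] = +0.8315
Δλ = -1.1938 rad (taken the short way round)
course = atan2(Δλ, Δψ) = 304.86°

304.9°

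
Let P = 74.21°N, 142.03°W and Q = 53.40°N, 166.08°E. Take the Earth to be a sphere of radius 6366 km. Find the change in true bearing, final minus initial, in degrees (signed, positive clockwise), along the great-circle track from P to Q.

Initial bearing θ₁ = atan2(sin Δλ cos φ₂, cos φ₁ sin φ₂ − sin φ₁ cos φ₂ cos Δλ) = 253.87°
Final bearing θ₂ = (initial bearing from the destination back to the start) + 180° = 206.00°
Δθ = θ₂ − θ₁ = -47.9°

-47.9°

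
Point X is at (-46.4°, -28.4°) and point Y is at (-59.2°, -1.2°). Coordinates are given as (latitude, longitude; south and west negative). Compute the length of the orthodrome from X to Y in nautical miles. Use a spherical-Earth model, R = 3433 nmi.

Haversine: a = sin²(Δφ/2)+cos φ₁ cos φ₂ sin²(Δλ/2) = 0.03195;  σ = 2·atan2(√a,√(1−a))
σ = 20.593° → d = Rσ = 3433·0.35942 = 1234 nmi

1234 nmi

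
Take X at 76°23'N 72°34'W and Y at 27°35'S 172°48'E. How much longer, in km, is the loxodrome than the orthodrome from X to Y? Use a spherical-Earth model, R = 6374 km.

Great circle: cos σ = sin φ₁ sin φ₂ + cos φ₁ cos φ₂ cos Δλ,  σ = 2.1377 rad → d_gc = 13625.5 km
Rhumb line: Δψ = -2.6265, q = Δφ/Δψ = 0.6909, d_rh = R√(Δφ²+q²Δλ²) = 14539.4 km
Excess = 14539.4 − 13625.5 = 913.9 ≈ 914 km

914 km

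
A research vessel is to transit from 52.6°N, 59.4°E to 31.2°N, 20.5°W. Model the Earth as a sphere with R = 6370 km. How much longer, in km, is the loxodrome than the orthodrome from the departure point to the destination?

280 km

Great circle: cos σ = sin φ₁ sin φ₂ + cos φ₁ cos φ₂ cos Δλ,  σ = 1.0442 rad → d_gc = 6651.2 km
Rhumb line: Δψ = -0.5096, q = Δφ/Δψ = 0.7329, d_rh = R√(Δφ²+q²Δλ²) = 6931.2 km
Excess = 6931.2 − 6651.2 = 280.0 ≈ 280 km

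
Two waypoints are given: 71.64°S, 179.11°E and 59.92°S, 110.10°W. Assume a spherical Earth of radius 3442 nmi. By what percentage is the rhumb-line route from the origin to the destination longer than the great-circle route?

Great circle: σ = 0.5090 rad → d_gc = Rσ = 1752.0 nmi
Rhumb: Δφ = +0.2046, Δλ = +1.2355, Δψ = +0.5084, q = Δφ/Δψ = 0.4023 → d_rh = R√(Δφ²+q²Δλ²) = 1850.2 nmi
Excess = (1850.2 − 1752.0) / 1752.0 = 98.2 / 1752.0 = 5.61% ≈ 5.6%

5.6%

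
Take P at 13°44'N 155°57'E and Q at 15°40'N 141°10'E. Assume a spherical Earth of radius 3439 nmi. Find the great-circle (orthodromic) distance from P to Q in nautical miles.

866 nmi

cos σ = sin φ₁ sin φ₂ + cos φ₁ cos φ₂ cos Δλ
      = sin(13.73°)sin(15.67°) + cos(13.73°)cos(15.67°)cos(-14.78°) = 0.9685
σ = 14.426° → d = Rσ = 3439·0.25178 = 866 nmi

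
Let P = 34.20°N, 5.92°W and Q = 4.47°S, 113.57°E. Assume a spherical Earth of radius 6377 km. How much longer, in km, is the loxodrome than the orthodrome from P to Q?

297 km

Great circle: cos σ = sin φ₁ sin φ₂ + cos φ₁ cos φ₂ cos Δλ,  σ = 2.0372 rad → d_gc = 12991.5 km
Rhumb line: Δψ = -0.7140, q = Δφ/Δψ = 0.9453, d_rh = R√(Δφ²+q²Δλ²) = 13288.1 km
Excess = 13288.1 − 12991.5 = 296.6 ≈ 297 km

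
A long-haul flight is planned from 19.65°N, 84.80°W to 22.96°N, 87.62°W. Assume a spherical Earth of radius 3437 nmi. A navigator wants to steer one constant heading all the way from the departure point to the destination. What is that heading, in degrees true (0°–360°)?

Δψ = ln[tan(π/4+φ₂/2)/tan(π/4+φ₁/2)] = +0.0620
Δλ = -0.0492 rad (taken the short way round)
course = atan2(Δλ, Δψ) = 321.56°

321.6°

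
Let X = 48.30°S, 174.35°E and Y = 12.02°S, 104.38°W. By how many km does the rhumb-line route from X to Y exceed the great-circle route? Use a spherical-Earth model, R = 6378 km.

Great circle: cos σ = sin φ₁ sin φ₂ + cos φ₁ cos φ₂ cos Δλ,  σ = 1.3137 rad → d_gc = 8379.0 km
Rhumb line: Δψ = +0.7540, q = Δφ/Δψ = 0.8398, d_rh = R√(Δφ²+q²Δλ²) = 8604.4 km
Excess = 8604.4 − 8379.0 = 225.4 ≈ 225 km

225 km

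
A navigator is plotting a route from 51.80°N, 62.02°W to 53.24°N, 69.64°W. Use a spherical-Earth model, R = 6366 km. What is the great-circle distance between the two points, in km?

cos σ = sin φ₁ sin φ₂ + cos φ₁ cos φ₂ cos Δλ
      = sin(51.80°)sin(53.24°) + cos(51.80°)cos(53.24°)cos(-7.62°) = 0.9964
σ = 4.852° → d = Rσ = 6366·0.08469 = 539 km

539 km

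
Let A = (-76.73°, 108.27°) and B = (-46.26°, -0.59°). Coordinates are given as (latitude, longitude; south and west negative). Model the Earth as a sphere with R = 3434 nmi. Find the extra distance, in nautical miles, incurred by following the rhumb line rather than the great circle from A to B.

388 nmi

Great circle: cos σ = sin φ₁ sin φ₂ + cos φ₁ cos φ₂ cos Δλ,  σ = 0.8607 rad → d_gc = 2955.7 nmi
Rhumb line: Δψ = +1.2386, q = Δφ/Δψ = 0.4294, d_rh = R√(Δφ²+q²Δλ²) = 3344.1 nmi
Excess = 3344.1 − 2955.7 = 388.4 ≈ 388 nmi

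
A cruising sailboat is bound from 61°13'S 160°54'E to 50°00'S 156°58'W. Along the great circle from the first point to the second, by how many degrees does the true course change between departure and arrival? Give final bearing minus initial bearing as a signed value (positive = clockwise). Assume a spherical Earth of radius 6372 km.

-35.4°

Initial bearing θ₁ = atan2(sin Δλ cos φ₂, cos φ₁ sin φ₂ − sin φ₁ cos φ₂ cos Δλ) = 83.53°
Final bearing θ₂ = (initial bearing from the destination back to the start) + 180° = 48.10°
Δθ = θ₂ − θ₁ = -35.4°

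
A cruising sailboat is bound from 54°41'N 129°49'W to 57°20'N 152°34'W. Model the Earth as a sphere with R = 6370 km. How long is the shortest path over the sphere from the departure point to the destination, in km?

Haversine: a = sin²(Δφ/2)+cos φ₁ cos φ₂ sin²(Δλ/2) = 0.01267;  σ = 2·atan2(√a,√(1−a))
σ = 12.927° → d = Rσ = 6370·0.22562 = 1437 km

1437 km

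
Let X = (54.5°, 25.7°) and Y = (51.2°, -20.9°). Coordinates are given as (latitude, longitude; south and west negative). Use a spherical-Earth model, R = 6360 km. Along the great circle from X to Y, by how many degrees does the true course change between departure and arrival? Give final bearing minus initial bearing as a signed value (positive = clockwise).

At departure: θ₁ = atan2(sin Δλ cos φ₂, cos φ₁ sin φ₂ − sin φ₁ cos φ₂ cos Δλ) = 282.64°
At arrival: θ₂ = atan2(sin Δλ cos φ₁, −cos φ₂ sin φ₁ + sin φ₂ cos φ₁ cos Δλ) = 244.73°
Δθ = θ₂ − θ₁ = -37.9°

-37.9°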